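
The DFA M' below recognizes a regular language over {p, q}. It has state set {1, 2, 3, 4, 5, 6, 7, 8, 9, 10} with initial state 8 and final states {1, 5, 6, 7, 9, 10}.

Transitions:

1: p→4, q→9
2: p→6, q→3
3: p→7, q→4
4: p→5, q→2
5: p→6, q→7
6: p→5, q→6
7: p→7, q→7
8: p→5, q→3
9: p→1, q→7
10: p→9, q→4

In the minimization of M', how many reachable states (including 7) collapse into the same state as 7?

Reachable states from the start: {2,3,4,5,6,7,8}. Unreachable: {1,9,10} — drop them.
Initial partition by acceptance: {5,6,7} | {2,3,4,8}.
The partition is now stable with 2 blocks: {5,6,7} | {2,3,4,8}.
State 7 belongs to the block {5,6,7}, which has 3 states.

3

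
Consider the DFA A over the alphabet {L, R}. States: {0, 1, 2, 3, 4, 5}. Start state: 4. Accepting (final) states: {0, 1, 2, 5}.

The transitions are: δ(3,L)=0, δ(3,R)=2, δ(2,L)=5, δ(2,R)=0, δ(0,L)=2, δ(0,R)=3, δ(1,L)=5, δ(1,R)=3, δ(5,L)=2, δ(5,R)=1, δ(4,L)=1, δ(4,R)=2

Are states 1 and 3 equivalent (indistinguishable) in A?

No

All states are reachable from the start state.
Initial partition by acceptance: {0,1,2,5} | {3,4}.
On input R, block {0,1,2,5} splits into {0,1} and {2,5}.
No further refinement is possible. Final partition (3 blocks): {0,1} | {3,4} | {2,5}.
1 and 3 end up in different blocks, so they are distinguishable. For instance, the string 'ε' is accepted from only 1.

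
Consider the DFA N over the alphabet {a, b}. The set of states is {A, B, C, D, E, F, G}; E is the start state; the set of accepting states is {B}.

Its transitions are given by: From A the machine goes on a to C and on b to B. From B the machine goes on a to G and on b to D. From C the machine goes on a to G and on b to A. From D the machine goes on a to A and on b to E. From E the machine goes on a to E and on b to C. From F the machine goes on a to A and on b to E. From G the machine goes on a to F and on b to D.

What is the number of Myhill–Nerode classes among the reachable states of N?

All states are reachable from the start state.
Start with accepting vs non-accepting: {B} | {A,C,D,E,F,G}.
On input b, block {A,C,D,E,F,G} splits into {C,D,E,F,G} and {A}.
Refine {C,D,E,F,G} on symbol a: members go to different blocks, giving {C,E,G} and {D,F}.
Refine {C,E,G} on symbol a: members go to different blocks, giving {C,E} and {G}.
On input a, block {C,E} splits into {C} and {E}.
Stable partition: {B} | {C} | {A} | {D,F} | {G} | {E} — 6 equivalence classes.

6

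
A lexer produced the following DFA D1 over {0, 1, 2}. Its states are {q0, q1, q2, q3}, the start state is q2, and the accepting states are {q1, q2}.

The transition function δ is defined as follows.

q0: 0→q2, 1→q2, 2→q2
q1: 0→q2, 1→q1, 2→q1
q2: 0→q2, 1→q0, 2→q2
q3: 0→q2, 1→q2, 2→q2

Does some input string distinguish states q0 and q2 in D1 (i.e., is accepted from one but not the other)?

First remove the unreachable states {q1,q3}; 2 states remain.
Start with accepting vs non-accepting: {q2} | {q0}.
No further refinement is possible. Final partition (2 blocks): {q2} | {q0}.
q0 and q2 end up in different blocks, so they are distinguishable. For instance, the string 'ε' is accepted from only q2.

Yes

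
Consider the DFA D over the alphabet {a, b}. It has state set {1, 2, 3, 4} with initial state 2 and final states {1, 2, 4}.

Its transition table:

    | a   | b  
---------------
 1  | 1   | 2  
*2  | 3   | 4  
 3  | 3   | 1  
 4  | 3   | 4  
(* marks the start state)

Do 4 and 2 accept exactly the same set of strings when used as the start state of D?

Yes

Every state is reachable, so we keep all 4.
P0 = {1,2,4} | {3}.
Refine {1,2,4} on symbol a: members go to different blocks, giving {2,4} and {1}.
The partition is now stable with 3 blocks: {2,4} | {3} | {1}.
4 and 2 lie in the same block of the stable partition, so they are equivalent — no string distinguishes them.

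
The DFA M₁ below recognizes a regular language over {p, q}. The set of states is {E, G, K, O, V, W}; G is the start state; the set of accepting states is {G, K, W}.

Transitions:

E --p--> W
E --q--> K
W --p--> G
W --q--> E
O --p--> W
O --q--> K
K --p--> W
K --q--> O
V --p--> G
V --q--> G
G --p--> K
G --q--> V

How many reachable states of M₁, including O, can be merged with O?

All states are reachable from the start state.
Start with accepting vs non-accepting: {G,K,W} | {E,O,V}.
No further refinement is possible. Final partition (2 blocks): {G,K,W} | {E,O,V}.
The equivalence class containing O is {E,O,V}, of size 3.

3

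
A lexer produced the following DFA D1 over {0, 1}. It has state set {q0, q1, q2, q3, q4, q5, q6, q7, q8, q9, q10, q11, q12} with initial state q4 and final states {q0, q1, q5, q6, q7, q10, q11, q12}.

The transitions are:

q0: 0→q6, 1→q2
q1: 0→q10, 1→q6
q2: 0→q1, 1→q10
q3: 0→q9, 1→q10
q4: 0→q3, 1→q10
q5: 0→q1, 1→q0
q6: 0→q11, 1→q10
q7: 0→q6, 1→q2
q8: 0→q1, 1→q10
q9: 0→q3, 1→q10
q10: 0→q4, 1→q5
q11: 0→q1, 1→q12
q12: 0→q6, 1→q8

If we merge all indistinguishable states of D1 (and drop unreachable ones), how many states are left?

7

States {q7} cannot be reached from the start state, so discard them.
Start with accepting vs non-accepting: {q0,q1,q5,q6,q10,q11,q12} | {q2,q3,q4,q8,q9}.
Split {q0,q1,q5,q6,q10,q11,q12} by δ(·,0) → {q0,q1,q5,q6,q11,q12} and {q10}.
Split {q0,q1,q5,q6,q11,q12} by δ(·,0) → {q0,q5,q6,q11,q12} and {q1}.
Split {q0,q5,q6,q11,q12} by δ(·,0) → {q0,q6,q12} and {q5,q11}.
Split {q0,q6,q12} by δ(·,0) → {q0,q12} and {q6}.
On input 0, block {q2,q3,q4,q8,q9} splits into {q3,q4,q9} and {q2,q8}.
The partition is now stable with 7 blocks: {q0,q12} | {q3,q4,q9} | {q10} | {q1} | {q5,q11} | {q6} | {q2,q8}.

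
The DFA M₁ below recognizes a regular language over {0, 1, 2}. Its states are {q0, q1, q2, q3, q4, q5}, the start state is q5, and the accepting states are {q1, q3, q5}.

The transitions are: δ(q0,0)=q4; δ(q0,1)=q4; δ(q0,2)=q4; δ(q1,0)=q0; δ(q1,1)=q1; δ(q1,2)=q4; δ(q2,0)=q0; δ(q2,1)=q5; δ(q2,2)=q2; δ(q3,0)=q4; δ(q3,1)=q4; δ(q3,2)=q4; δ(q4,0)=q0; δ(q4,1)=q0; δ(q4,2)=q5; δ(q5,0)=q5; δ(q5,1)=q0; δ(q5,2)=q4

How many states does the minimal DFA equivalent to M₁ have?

First remove the unreachable states {q1,q2,q3}; 3 states remain.
Start with accepting vs non-accepting: {q5} | {q0,q4}.
Split {q0,q4} by δ(·,2) → {q0} and {q4}.
The partition is now stable with 3 blocks: {q5} | {q0} | {q4}.

3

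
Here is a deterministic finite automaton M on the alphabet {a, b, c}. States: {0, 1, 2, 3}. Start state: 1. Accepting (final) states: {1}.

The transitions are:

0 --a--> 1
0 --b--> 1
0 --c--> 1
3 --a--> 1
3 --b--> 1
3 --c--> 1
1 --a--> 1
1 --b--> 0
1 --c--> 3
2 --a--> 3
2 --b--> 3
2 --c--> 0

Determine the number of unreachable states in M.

1

No path from 1 leads to 2; the other 3 states are all reachable.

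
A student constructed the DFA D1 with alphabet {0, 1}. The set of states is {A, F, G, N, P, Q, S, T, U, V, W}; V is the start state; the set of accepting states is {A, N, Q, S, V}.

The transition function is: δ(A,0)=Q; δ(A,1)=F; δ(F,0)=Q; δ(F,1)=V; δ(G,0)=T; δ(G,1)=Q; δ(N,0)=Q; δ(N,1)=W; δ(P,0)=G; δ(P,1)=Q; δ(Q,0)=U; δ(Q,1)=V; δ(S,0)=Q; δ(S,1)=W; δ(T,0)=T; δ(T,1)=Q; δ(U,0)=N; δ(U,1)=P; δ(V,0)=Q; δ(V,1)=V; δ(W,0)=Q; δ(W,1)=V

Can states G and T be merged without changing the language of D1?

Yes

Reachable states from the start: {G,N,P,Q,T,U,V,W}. Unreachable: {A,F,S} — drop them.
Initial partition by acceptance: {N,Q,V} | {G,P,T,U,W}.
On input 0, block {N,Q,V} splits into {N,V} and {Q}.
Split {N,V} by δ(·,1) → {V} and {N}.
On input 0, block {G,P,T,U,W} splits into {G,P,T} and {U} and {W}.
Stable partition: {V} | {G,P,T} | {Q} | {N} | {U} | {W} — 6 equivalence classes.
G and T lie in the same block of the stable partition, so they are equivalent — no string distinguishes them.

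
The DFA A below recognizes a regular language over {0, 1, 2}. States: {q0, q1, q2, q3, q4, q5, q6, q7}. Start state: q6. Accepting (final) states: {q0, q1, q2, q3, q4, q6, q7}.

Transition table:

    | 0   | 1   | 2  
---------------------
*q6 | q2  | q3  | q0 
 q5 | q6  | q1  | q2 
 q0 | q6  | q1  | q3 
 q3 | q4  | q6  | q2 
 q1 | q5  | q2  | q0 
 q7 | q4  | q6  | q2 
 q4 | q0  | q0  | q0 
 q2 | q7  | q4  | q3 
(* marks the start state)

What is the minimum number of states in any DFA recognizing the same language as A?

7

Every state is reachable, so we keep all 8.
P0 = {q0,q1,q2,q3,q4,q6,q7} | {q5}.
On input 0, block {q0,q1,q2,q3,q4,q6,q7} splits into {q0,q2,q3,q4,q6,q7} and {q1}.
On input 1, block {q0,q2,q3,q4,q6,q7} splits into {q2,q3,q4,q6,q7} and {q0}.
Split {q2,q3,q4,q6,q7} by δ(·,0) → {q2,q3,q6,q7} and {q4}.
Split {q2,q3,q6,q7} by δ(·,0) → {q2,q6} and {q3,q7}.
On input 0, block {q2,q6} splits into {q2} and {q6}.
No further refinement is possible. Final partition (7 blocks): {q2} | {q5} | {q1} | {q0} | {q4} | {q3,q7} | {q6}.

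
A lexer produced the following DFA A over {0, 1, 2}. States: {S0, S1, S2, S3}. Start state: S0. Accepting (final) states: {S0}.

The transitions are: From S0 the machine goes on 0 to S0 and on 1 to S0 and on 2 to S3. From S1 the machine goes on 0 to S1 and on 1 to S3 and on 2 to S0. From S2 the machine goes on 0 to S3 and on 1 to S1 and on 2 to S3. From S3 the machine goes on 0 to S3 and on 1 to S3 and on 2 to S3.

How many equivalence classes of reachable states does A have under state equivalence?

2

First remove the unreachable states {S1,S2}; 2 states remain.
Start with accepting vs non-accepting: {S0} | {S3}.
No further refinement is possible. Final partition (2 blocks): {S0} | {S3}.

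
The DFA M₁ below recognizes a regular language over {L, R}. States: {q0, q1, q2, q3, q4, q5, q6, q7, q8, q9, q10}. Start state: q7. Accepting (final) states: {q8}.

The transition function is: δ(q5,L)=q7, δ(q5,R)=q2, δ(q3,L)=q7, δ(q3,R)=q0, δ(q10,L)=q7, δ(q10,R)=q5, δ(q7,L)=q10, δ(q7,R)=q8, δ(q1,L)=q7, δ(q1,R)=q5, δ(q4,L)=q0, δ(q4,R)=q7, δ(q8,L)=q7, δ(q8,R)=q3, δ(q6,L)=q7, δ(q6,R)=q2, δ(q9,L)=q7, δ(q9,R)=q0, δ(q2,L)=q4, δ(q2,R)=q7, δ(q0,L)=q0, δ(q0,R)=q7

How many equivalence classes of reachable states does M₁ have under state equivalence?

Reachable states from the start: {q0,q2,q3,q4,q5,q7,q8,q10}. Unreachable: {q1,q6,q9} — drop them.
P0 = {q8} | {q0,q2,q3,q4,q5,q7,q10}.
On input R, block {q0,q2,q3,q4,q5,q7,q10} splits into {q0,q2,q3,q4,q5,q10} and {q7}.
Refine {q0,q2,q3,q4,q5,q10} on symbol L: members go to different blocks, giving {q0,q2,q4} and {q3,q5,q10}.
On input R, block {q3,q5,q10} splits into {q3,q5} and {q10}.
No further refinement is possible. Final partition (5 blocks): {q8} | {q0,q2,q4} | {q7} | {q3,q5} | {q10}.

5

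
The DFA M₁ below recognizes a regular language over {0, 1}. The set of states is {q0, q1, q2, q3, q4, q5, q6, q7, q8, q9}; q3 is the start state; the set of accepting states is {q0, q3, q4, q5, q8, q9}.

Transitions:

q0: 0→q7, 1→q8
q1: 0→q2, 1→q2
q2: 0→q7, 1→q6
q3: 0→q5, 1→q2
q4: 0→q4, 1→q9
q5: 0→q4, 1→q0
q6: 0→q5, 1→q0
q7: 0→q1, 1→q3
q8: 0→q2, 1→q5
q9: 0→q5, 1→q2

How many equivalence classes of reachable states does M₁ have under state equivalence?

Initial partition by acceptance: {q0,q3,q4,q5,q8,q9} | {q1,q2,q6,q7}.
On input 0, block {q0,q3,q4,q5,q8,q9} splits into {q3,q4,q5,q9} and {q0,q8}.
On input 1, block {q3,q4,q5,q9} splits into {q3,q9} and {q4} and {q5}.
On input 0, block {q1,q2,q6,q7} splits into {q1,q2,q7} and {q6}.
On input 1, block {q1,q2,q7} splits into {q1} and {q2} and {q7}.
Split {q0,q8} by δ(·,0) → {q0} and {q8}.
The partition is now stable with 9 blocks: {q3,q9} | {q1} | {q0} | {q4} | {q5} | {q6} | {q2} | {q7} | {q8}.

9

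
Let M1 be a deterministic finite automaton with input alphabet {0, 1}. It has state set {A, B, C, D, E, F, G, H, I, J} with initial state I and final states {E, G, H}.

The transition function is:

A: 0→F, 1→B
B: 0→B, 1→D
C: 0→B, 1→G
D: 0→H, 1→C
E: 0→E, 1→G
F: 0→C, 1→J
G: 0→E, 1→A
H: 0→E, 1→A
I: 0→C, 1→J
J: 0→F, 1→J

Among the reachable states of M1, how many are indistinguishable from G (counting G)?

All states are reachable from the start state.
Initial partition by acceptance: {E,G,H} | {A,B,C,D,F,I,J}.
Split {E,G,H} by δ(·,1) → {G,H} and {E}.
On input 0, block {A,B,C,D,F,I,J} splits into {A,B,C,F,I,J} and {D}.
Refine {A,B,C,F,I,J} on symbol 1: members go to different blocks, giving {A,F,I,J} and {B} and {C}.
On input 0, block {A,F,I,J} splits into {A,J} and {F,I}.
Split {A,J} by δ(·,1) → {A} and {J}.
No further refinement is possible. Final partition (8 blocks): {G,H} | {A} | {E} | {D} | {B} | {C} | {F,I} | {J}.
The equivalence class containing G is {G,H}, of size 2.

2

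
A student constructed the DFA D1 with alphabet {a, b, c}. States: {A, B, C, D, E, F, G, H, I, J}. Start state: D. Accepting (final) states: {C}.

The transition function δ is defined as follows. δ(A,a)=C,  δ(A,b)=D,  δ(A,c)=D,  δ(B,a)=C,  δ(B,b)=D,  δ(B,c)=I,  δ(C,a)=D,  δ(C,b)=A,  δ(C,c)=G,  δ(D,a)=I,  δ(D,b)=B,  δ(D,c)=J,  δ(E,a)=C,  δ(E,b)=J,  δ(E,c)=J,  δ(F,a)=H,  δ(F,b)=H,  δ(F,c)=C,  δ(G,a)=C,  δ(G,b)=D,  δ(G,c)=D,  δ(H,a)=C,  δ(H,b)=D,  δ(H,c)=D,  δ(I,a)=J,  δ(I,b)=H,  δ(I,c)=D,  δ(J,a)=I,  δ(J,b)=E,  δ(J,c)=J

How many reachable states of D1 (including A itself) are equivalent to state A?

First remove the unreachable states {F}; 9 states remain.
P0 = {C} | {A,B,D,E,G,H,I,J}.
Refine {A,B,D,E,G,H,I,J} on symbol a: members go to different blocks, giving {A,B,E,G,H} and {D,I,J}.
No further refinement is possible. Final partition (3 blocks): {C} | {A,B,E,G,H} | {D,I,J}.
State A belongs to the block {A,B,E,G,H}, which has 5 states.

5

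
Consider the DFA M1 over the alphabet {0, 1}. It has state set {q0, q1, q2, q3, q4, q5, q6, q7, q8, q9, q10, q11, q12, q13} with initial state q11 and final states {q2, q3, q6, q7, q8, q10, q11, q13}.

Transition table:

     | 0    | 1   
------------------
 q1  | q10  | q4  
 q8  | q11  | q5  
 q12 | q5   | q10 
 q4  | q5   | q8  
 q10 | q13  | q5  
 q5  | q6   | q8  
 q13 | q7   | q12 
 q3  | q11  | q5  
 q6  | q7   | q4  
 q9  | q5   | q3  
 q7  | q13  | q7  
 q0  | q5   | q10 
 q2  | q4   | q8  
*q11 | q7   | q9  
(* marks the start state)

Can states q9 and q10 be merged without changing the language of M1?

No

First remove the unreachable states {q0,q1,q2}; 11 states remain.
Initial partition by acceptance: {q3,q6,q7,q8,q10,q11,q13} | {q4,q5,q9,q12}.
Split {q3,q6,q7,q8,q10,q11,q13} by δ(·,1) → {q3,q6,q8,q10,q11,q13} and {q7}.
Refine {q3,q6,q8,q10,q11,q13} on symbol 0: members go to different blocks, giving {q3,q8,q10} and {q6,q11,q13}.
On input 0, block {q4,q5,q9,q12} splits into {q4,q9,q12} and {q5}.
Stable partition: {q3,q8,q10} | {q4,q9,q12} | {q7} | {q6,q11,q13} | {q5} — 5 equivalence classes.
q9 and q10 end up in different blocks, so they are distinguishable. For instance, the string 'ε' is accepted from only q10.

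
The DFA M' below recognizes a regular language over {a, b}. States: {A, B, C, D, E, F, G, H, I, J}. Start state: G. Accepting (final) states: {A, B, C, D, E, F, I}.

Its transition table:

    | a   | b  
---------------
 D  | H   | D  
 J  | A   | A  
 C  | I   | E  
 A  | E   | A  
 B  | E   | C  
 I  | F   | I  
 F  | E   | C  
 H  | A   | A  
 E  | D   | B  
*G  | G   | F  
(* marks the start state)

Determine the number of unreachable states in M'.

BFS from G reaches {A, B, C, D, E, F, G, H, I}; the 1 state(s) J are never visited.

1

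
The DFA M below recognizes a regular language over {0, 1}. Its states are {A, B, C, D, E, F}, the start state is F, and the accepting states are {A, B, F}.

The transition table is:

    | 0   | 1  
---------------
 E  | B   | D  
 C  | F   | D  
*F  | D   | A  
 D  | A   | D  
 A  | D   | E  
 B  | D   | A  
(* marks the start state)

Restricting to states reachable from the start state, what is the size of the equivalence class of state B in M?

First remove the unreachable states {C}; 5 states remain.
Initial partition by acceptance: {A,B,F} | {D,E}.
Refine {A,B,F} on symbol 1: members go to different blocks, giving {B,F} and {A}.
Split {D,E} by δ(·,0) → {D} and {E}.
Stable partition: {B,F} | {D} | {A} | {E} — 4 equivalence classes.
The equivalence class containing B is {B,F}, of size 2.

2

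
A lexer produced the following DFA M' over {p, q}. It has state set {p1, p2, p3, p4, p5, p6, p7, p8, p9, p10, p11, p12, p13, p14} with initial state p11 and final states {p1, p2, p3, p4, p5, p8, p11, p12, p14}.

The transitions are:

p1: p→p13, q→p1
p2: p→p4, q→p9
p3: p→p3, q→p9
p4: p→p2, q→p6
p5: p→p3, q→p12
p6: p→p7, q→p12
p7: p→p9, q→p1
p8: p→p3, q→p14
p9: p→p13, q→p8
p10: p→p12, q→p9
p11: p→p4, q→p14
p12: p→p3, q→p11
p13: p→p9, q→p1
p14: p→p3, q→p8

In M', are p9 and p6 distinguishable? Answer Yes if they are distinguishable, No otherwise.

No

First remove the unreachable states {p5,p10}; 12 states remain.
P0 = {p1,p2,p3,p4,p8,p11,p12,p14} | {p6,p7,p9,p13}.
On input p, block {p1,p2,p3,p4,p8,p11,p12,p14} splits into {p2,p3,p4,p8,p11,p12,p14} and {p1}.
Split {p2,p3,p4,p8,p11,p12,p14} by δ(·,q) → {p8,p11,p12,p14} and {p2,p3,p4}.
Split {p6,p7,p9,p13} by δ(·,q) → {p6,p9} and {p7,p13}.
The partition is now stable with 5 blocks: {p8,p11,p12,p14} | {p6,p9} | {p1} | {p2,p3,p4} | {p7,p13}.
p9 and p6 lie in the same block of the stable partition, so they are equivalent — no string distinguishes them.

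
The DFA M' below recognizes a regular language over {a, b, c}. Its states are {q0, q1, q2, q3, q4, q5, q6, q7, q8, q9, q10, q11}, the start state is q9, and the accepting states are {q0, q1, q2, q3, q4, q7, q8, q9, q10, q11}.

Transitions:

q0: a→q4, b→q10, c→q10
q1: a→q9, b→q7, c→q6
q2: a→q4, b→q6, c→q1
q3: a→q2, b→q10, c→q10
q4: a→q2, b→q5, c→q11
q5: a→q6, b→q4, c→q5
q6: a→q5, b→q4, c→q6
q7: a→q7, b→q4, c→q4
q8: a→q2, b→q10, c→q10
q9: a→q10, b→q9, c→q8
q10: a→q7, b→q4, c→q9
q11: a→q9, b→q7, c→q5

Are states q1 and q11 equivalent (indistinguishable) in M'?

Yes

First remove the unreachable states {q0,q3}; 10 states remain.
Initial partition by acceptance: {q1,q2,q4,q7,q8,q9,q10,q11} | {q5,q6}.
On input b, block {q1,q2,q4,q7,q8,q9,q10,q11} splits into {q1,q7,q8,q9,q10,q11} and {q2,q4}.
On input a, block {q1,q7,q8,q9,q10,q11} splits into {q1,q7,q9,q10,q11} and {q8}.
Refine {q1,q7,q9,q10,q11} on symbol b: members go to different blocks, giving {q1,q9,q11} and {q7,q10}.
On input a, block {q1,q9,q11} splits into {q1,q11} and {q9}.
On input c, block {q7,q10} splits into {q7} and {q10}.
No further refinement is possible. Final partition (7 blocks): {q1,q11} | {q5,q6} | {q2,q4} | {q8} | {q7} | {q9} | {q10}.
q1 and q11 lie in the same block of the stable partition, so they are equivalent — no string distinguishes them.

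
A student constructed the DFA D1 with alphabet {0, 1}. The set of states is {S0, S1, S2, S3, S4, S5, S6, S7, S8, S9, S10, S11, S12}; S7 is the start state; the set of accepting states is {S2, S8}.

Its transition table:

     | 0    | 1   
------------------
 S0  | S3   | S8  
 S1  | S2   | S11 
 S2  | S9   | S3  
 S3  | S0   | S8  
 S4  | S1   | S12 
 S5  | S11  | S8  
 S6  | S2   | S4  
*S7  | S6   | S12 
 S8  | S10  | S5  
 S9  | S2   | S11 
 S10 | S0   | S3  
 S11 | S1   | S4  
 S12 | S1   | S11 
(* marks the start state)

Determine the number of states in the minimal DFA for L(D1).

Start with accepting vs non-accepting: {S2,S8} | {S0,S1,S3,S4,S5,S6,S7,S9,S10,S11,S12}.
On input 0, block {S0,S1,S3,S4,S5,S6,S7,S9,S10,S11,S12} splits into {S0,S3,S4,S5,S7,S10,S11,S12} and {S1,S6,S9}.
Refine {S2,S8} on symbol 0: members go to different blocks, giving {S2} and {S8}.
On input 0, block {S0,S3,S4,S5,S7,S10,S11,S12} splits into {S0,S3,S5,S10} and {S4,S7,S11,S12}.
Refine {S0,S3,S5,S10} on symbol 0: members go to different blocks, giving {S0,S3,S10} and {S5}.
Refine {S0,S3,S10} on symbol 1: members go to different blocks, giving {S0,S3} and {S10}.
The partition is now stable with 7 blocks: {S2} | {S0,S3} | {S1,S6,S9} | {S8} | {S4,S7,S11,S12} | {S5} | {S10}.

7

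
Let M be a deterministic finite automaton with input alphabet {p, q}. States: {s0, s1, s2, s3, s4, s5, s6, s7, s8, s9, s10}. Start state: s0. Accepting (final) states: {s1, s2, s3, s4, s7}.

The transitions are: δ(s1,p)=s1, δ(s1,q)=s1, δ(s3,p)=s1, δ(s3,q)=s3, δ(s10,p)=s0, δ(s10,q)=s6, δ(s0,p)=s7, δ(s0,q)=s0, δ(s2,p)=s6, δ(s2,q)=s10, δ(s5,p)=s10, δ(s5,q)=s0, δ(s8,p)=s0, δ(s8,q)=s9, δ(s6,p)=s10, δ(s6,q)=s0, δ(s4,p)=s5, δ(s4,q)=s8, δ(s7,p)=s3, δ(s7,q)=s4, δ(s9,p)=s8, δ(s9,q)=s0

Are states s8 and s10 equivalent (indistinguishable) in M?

Yes

Reachable states from the start: {s0,s1,s3,s4,s5,s6,s7,s8,s9,s10}. Unreachable: {s2} — drop them.
Start with accepting vs non-accepting: {s1,s3,s4,s7} | {s0,s5,s6,s8,s9,s10}.
Refine {s1,s3,s4,s7} on symbol p: members go to different blocks, giving {s1,s3,s7} and {s4}.
On input q, block {s1,s3,s7} splits into {s1,s3} and {s7}.
Refine {s0,s5,s6,s8,s9,s10} on symbol p: members go to different blocks, giving {s5,s6,s8,s9,s10} and {s0}.
Refine {s5,s6,s8,s9,s10} on symbol p: members go to different blocks, giving {s5,s6,s9} and {s8,s10}.
Stable partition: {s1,s3} | {s5,s6,s9} | {s4} | {s7} | {s0} | {s8,s10} — 6 equivalence classes.
s8 and s10 lie in the same block of the stable partition, so they are equivalent — no string distinguishes them.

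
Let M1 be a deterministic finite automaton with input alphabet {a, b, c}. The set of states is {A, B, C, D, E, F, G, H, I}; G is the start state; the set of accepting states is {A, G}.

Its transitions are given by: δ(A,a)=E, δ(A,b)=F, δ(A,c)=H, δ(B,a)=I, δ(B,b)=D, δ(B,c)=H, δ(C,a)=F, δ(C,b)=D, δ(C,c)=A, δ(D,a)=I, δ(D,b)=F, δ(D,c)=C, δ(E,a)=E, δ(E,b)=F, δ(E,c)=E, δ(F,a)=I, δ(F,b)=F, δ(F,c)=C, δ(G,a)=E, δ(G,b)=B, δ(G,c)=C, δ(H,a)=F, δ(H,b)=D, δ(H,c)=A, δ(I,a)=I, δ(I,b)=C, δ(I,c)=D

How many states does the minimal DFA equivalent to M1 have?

5

Every state is reachable, so we keep all 9.
Initial partition by acceptance: {A,G} | {B,C,D,E,F,H,I}.
On input c, block {B,C,D,E,F,H,I} splits into {B,D,E,F,I} and {C,H}.
Split {B,D,E,F,I} by δ(·,b) → {B,D,E,F} and {I}.
Refine {B,D,E,F} on symbol a: members go to different blocks, giving {B,D,F} and {E}.
No further refinement is possible. Final partition (5 blocks): {A,G} | {B,D,F} | {C,H} | {I} | {E}.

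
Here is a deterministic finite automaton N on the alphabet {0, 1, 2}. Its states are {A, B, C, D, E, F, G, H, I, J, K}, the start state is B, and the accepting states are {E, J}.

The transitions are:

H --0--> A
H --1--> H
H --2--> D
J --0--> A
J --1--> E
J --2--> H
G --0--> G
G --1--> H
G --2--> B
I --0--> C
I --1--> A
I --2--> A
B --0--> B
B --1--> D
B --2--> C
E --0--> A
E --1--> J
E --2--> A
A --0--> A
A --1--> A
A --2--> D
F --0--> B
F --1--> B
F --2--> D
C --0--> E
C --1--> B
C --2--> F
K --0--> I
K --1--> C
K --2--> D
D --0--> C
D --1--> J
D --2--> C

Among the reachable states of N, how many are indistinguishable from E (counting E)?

2

States {G,I,K} cannot be reached from the start state, so discard them.
Start with accepting vs non-accepting: {E,J} | {A,B,C,D,F,H}.
Split {A,B,C,D,F,H} by δ(·,0) → {A,B,D,F,H} and {C}.
Refine {A,B,D,F,H} on symbol 0: members go to different blocks, giving {A,B,F,H} and {D}.
Refine {A,B,F,H} on symbol 1: members go to different blocks, giving {A,F,H} and {B}.
Split {A,F,H} by δ(·,0) → {A,H} and {F}.
No further refinement is possible. Final partition (6 blocks): {E,J} | {A,H} | {C} | {D} | {B} | {F}.
The equivalence class containing E is {E,J}, of size 2.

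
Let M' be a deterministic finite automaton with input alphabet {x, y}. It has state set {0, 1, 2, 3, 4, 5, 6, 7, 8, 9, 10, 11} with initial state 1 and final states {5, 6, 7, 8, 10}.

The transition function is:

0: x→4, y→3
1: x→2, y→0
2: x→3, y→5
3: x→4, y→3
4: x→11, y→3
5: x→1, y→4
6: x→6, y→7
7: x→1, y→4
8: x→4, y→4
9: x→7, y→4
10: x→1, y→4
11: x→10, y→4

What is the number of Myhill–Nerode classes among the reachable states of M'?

6

Reachable states from the start: {0,1,2,3,4,5,10,11}. Unreachable: {6,7,8,9} — drop them.
Start with accepting vs non-accepting: {5,10} | {0,1,2,3,4,11}.
Refine {0,1,2,3,4,11} on symbol x: members go to different blocks, giving {0,1,2,3,4} and {11}.
Split {0,1,2,3,4} by δ(·,x) → {0,1,2,3} and {4}.
Refine {0,1,2,3} on symbol x: members go to different blocks, giving {0,3} and {1,2}.
On input x, block {1,2} splits into {1} and {2}.
No further refinement is possible. Final partition (6 blocks): {5,10} | {0,3} | {11} | {4} | {1} | {2}.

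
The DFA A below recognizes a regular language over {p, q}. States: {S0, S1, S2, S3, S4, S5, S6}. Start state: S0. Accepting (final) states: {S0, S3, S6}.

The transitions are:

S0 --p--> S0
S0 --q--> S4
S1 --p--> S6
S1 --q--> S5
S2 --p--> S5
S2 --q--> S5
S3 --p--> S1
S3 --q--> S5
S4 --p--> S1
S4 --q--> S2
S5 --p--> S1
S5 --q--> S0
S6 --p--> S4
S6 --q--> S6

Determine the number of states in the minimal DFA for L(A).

First remove the unreachable states {S3}; 6 states remain.
P0 = {S0,S6} | {S1,S2,S4,S5}.
On input p, block {S0,S6} splits into {S0} and {S6}.
Refine {S1,S2,S4,S5} on symbol p: members go to different blocks, giving {S2,S4,S5} and {S1}.
On input p, block {S2,S4,S5} splits into {S4,S5} and {S2}.
Split {S4,S5} by δ(·,q) → {S4} and {S5}.
Stable partition: {S0} | {S4} | {S6} | {S1} | {S2} | {S5} — 6 equivalence classes.

6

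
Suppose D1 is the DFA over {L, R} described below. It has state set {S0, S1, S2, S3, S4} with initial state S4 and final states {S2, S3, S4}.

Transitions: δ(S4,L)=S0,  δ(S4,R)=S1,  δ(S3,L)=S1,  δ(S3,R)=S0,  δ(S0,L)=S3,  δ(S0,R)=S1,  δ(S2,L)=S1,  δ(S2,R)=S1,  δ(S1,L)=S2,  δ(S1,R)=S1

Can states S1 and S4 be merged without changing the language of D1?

All states are reachable from the start state.
Initial partition by acceptance: {S2,S3,S4} | {S0,S1}.
No further refinement is possible. Final partition (2 blocks): {S2,S3,S4} | {S0,S1}.
S1 and S4 end up in different blocks, so they are distinguishable. For instance, the string 'ε' is accepted from only S4.

No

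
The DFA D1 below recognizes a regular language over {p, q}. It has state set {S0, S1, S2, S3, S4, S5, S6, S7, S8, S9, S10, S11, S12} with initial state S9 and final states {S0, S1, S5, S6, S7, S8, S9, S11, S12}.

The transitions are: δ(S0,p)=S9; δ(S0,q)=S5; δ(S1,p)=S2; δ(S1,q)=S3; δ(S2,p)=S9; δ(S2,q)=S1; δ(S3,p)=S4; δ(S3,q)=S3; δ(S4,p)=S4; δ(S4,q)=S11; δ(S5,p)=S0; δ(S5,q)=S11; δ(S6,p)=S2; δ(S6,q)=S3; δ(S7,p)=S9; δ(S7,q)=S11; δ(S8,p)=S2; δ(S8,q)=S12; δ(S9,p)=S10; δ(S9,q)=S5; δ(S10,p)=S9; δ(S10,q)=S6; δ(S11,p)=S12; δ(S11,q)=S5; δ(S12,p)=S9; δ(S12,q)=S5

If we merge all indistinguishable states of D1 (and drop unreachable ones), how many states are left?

Reachable states from the start: {S0,S1,S2,S3,S4,S5,S6,S9,S10,S11,S12}. Unreachable: {S7,S8} — drop them.
Initial partition by acceptance: {S0,S1,S5,S6,S9,S11,S12} | {S2,S3,S4,S10}.
Refine {S0,S1,S5,S6,S9,S11,S12} on symbol p: members go to different blocks, giving {S0,S5,S11,S12} and {S1,S6,S9}.
On input p, block {S0,S5,S11,S12} splits into {S0,S12} and {S5,S11}.
Split {S2,S3,S4,S10} by δ(·,p) → {S2,S10} and {S3,S4}.
Refine {S1,S6,S9} on symbol q: members go to different blocks, giving {S1,S6} and {S9}.
On input q, block {S3,S4} splits into {S3} and {S4}.
The partition is now stable with 7 blocks: {S0,S12} | {S2,S10} | {S1,S6} | {S5,S11} | {S3} | {S9} | {S4}.

7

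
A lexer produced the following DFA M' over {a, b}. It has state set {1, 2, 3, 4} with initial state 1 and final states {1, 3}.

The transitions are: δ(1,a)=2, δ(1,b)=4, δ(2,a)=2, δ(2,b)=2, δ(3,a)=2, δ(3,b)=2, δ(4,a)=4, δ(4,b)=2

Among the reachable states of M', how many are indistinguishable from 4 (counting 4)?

2

States {3} cannot be reached from the start state, so discard them.
P0 = {1} | {2,4}.
The partition is now stable with 2 blocks: {1} | {2,4}.
The equivalence class containing 4 is {2,4}, of size 2.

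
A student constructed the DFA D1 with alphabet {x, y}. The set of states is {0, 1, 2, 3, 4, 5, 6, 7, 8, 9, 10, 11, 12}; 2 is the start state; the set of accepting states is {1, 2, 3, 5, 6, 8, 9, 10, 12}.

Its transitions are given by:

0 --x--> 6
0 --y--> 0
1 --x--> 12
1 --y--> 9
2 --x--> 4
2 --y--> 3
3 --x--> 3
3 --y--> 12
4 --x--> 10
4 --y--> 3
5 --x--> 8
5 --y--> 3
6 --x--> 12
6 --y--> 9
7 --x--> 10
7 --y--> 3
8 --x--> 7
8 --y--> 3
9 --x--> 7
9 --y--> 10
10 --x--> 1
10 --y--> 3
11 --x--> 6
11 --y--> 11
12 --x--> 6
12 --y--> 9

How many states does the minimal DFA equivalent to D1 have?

Reachable states from the start: {1,2,3,4,6,7,9,10,12}. Unreachable: {0,5,8,11} — drop them.
Start with accepting vs non-accepting: {1,2,3,6,9,10,12} | {4,7}.
Refine {1,2,3,6,9,10,12} on symbol x: members go to different blocks, giving {1,3,6,10,12} and {2,9}.
On input y, block {1,3,6,10,12} splits into {1,6,12} and {3,10}.
Split {3,10} by δ(·,x) → {3} and {10}.
Split {2,9} by δ(·,y) → {2} and {9}.
Stable partition: {1,6,12} | {4,7} | {2} | {3} | {10} | {9} — 6 equivalence classes.

6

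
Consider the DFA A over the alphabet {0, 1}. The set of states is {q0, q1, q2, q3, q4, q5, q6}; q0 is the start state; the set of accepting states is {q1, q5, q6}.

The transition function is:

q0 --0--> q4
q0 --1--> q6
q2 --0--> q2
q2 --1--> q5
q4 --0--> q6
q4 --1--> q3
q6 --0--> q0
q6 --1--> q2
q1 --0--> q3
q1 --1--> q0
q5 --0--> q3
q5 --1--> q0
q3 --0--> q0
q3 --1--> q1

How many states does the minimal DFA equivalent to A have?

Start with accepting vs non-accepting: {q1,q5,q6} | {q0,q2,q3,q4}.
Split {q0,q2,q3,q4} by δ(·,0) → {q0,q2,q3} and {q4}.
Split {q0,q2,q3} by δ(·,0) → {q2,q3} and {q0}.
On input 0, block {q1,q5,q6} splits into {q1,q5} and {q6}.
Split {q2,q3} by δ(·,0) → {q2} and {q3}.
No further refinement is possible. Final partition (6 blocks): {q1,q5} | {q2} | {q4} | {q0} | {q6} | {q3}.

6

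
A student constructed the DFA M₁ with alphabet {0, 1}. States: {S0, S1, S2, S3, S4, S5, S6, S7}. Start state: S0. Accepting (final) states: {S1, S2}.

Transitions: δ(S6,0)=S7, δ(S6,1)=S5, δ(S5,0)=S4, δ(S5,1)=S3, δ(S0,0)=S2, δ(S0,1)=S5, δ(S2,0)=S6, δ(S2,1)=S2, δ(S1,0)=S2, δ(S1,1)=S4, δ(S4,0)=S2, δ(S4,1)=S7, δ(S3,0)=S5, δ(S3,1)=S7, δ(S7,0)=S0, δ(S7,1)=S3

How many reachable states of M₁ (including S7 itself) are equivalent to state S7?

States {S1} cannot be reached from the start state, so discard them.
P0 = {S2} | {S0,S3,S4,S5,S6,S7}.
Refine {S0,S3,S4,S5,S6,S7} on symbol 0: members go to different blocks, giving {S3,S5,S6,S7} and {S0,S4}.
Refine {S3,S5,S6,S7} on symbol 0: members go to different blocks, giving {S3,S6} and {S5,S7}.
No further refinement is possible. Final partition (4 blocks): {S2} | {S3,S6} | {S0,S4} | {S5,S7}.
The equivalence class containing S7 is {S5,S7}, of size 2.

2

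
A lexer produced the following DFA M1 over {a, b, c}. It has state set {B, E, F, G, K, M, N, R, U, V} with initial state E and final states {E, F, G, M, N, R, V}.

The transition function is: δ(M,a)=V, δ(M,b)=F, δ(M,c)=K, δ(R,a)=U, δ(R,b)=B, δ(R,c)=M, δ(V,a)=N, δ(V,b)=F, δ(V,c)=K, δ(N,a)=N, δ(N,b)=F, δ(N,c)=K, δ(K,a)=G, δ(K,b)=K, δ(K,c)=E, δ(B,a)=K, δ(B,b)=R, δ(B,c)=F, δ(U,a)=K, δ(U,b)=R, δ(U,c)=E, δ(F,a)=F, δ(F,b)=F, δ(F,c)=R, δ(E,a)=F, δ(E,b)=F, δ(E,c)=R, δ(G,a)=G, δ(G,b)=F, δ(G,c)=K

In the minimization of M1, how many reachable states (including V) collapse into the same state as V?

4

All states are reachable from the start state.
P0 = {E,F,G,M,N,R,V} | {B,K,U}.
On input a, block {E,F,G,M,N,R,V} splits into {E,F,G,M,N,V} and {R}.
On input c, block {E,F,G,M,N,V} splits into {G,M,N,V} and {E,F}.
Refine {B,K,U} on symbol a: members go to different blocks, giving {B,U} and {K}.
Stable partition: {G,M,N,V} | {B,U} | {R} | {E,F} | {K} — 5 equivalence classes.
The equivalence class containing V is {G,M,N,V}, of size 4.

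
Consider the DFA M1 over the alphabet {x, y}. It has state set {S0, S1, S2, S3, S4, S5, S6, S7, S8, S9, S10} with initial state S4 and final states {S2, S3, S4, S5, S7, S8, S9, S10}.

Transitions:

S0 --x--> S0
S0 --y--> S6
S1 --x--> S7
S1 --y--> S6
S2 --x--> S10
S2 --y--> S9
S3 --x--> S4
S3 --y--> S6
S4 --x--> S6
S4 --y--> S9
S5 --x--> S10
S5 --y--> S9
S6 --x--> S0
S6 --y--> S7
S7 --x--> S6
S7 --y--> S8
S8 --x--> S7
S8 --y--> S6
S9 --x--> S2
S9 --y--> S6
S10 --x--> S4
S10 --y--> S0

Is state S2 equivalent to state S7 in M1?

States {S1,S3,S5} cannot be reached from the start state, so discard them.
P0 = {S2,S4,S7,S8,S9,S10} | {S0,S6}.
Refine {S2,S4,S7,S8,S9,S10} on symbol x: members go to different blocks, giving {S2,S8,S9,S10} and {S4,S7}.
On input x, block {S2,S8,S9,S10} splits into {S2,S9} and {S8,S10}.
Refine {S2,S9} on symbol x: members go to different blocks, giving {S2} and {S9}.
Refine {S0,S6} on symbol y: members go to different blocks, giving {S0} and {S6}.
Refine {S4,S7} on symbol y: members go to different blocks, giving {S4} and {S7}.
On input x, block {S8,S10} splits into {S8} and {S10}.
Stable partition: {S2} | {S0} | {S4} | {S8} | {S9} | {S6} | {S7} | {S10} — 8 equivalence classes.
S2 and S7 end up in different blocks, so they are distinguishable. For instance, the string 'x' is accepted from only S2.

No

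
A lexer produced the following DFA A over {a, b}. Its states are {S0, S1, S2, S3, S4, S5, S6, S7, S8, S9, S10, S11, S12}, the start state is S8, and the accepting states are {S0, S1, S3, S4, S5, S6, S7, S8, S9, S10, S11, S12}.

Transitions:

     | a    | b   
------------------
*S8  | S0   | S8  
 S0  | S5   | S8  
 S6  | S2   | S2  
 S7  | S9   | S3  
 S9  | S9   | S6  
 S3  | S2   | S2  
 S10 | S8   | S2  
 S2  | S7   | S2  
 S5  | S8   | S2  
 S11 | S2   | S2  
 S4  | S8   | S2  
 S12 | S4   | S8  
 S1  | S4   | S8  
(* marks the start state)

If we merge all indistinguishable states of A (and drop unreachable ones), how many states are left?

6

First remove the unreachable states {S1,S4,S10,S11,S12}; 8 states remain.
Start with accepting vs non-accepting: {S0,S3,S5,S6,S7,S8,S9} | {S2}.
Refine {S0,S3,S5,S6,S7,S8,S9} on symbol a: members go to different blocks, giving {S0,S5,S7,S8,S9} and {S3,S6}.
On input b, block {S0,S5,S7,S8,S9} splits into {S0,S8} and {S7,S9} and {S5}.
On input a, block {S0,S8} splits into {S0} and {S8}.
Stable partition: {S0} | {S2} | {S3,S6} | {S7,S9} | {S5} | {S8} — 6 equivalence classes.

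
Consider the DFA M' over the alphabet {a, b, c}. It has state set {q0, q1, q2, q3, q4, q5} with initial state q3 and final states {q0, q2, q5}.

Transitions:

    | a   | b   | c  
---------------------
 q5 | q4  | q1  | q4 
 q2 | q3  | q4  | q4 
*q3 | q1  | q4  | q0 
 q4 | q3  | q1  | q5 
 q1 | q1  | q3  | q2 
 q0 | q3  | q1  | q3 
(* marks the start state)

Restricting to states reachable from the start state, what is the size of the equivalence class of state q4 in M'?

P0 = {q0,q2,q5} | {q1,q3,q4}.
No further refinement is possible. Final partition (2 blocks): {q0,q2,q5} | {q1,q3,q4}.
The equivalence class containing q4 is {q1,q3,q4}, of size 3.

3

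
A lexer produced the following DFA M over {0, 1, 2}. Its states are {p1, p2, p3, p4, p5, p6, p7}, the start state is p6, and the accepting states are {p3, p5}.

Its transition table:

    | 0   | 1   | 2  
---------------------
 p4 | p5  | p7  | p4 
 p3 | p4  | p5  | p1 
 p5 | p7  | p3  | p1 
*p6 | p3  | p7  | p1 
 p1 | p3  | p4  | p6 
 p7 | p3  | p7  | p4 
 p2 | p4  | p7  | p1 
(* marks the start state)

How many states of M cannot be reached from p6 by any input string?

BFS from p6 reaches {p1, p3, p4, p5, p6, p7}; the 1 state(s) p2 are never visited.

1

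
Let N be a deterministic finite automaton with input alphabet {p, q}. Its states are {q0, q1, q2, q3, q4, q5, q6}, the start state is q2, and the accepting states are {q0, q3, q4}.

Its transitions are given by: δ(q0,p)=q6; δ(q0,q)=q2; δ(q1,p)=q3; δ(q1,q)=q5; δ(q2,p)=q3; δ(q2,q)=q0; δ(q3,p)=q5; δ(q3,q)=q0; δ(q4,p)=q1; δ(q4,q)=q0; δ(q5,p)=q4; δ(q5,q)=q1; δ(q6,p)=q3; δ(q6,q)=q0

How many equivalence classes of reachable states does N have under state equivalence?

All states are reachable from the start state.
Start with accepting vs non-accepting: {q0,q3,q4} | {q1,q2,q5,q6}.
Refine {q0,q3,q4} on symbol q: members go to different blocks, giving {q3,q4} and {q0}.
Split {q1,q2,q5,q6} by δ(·,q) → {q1,q5} and {q2,q6}.
The partition is now stable with 4 blocks: {q3,q4} | {q1,q5} | {q0} | {q2,q6}.

4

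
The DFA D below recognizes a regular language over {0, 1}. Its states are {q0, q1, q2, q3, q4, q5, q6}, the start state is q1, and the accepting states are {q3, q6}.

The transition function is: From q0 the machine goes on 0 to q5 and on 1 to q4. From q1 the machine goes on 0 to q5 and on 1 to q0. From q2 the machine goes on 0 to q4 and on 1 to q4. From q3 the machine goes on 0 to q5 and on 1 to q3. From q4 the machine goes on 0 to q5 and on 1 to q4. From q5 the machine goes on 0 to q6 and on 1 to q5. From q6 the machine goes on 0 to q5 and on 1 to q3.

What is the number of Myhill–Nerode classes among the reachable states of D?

3

First remove the unreachable states {q2}; 6 states remain.
Start with accepting vs non-accepting: {q3,q6} | {q0,q1,q4,q5}.
Split {q0,q1,q4,q5} by δ(·,0) → {q0,q1,q4} and {q5}.
No further refinement is possible. Final partition (3 blocks): {q3,q6} | {q0,q1,q4} | {q5}.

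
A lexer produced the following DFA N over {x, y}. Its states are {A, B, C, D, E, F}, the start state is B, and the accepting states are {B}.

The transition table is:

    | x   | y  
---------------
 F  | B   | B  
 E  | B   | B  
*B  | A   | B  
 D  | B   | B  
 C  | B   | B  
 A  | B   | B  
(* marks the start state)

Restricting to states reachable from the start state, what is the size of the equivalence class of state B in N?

1

States {C,D,E,F} cannot be reached from the start state, so discard them.
Initial partition by acceptance: {B} | {A}.
Stable partition: {B} | {A} — 2 equivalence classes.
State B belongs to the block {B}, which has 1 states.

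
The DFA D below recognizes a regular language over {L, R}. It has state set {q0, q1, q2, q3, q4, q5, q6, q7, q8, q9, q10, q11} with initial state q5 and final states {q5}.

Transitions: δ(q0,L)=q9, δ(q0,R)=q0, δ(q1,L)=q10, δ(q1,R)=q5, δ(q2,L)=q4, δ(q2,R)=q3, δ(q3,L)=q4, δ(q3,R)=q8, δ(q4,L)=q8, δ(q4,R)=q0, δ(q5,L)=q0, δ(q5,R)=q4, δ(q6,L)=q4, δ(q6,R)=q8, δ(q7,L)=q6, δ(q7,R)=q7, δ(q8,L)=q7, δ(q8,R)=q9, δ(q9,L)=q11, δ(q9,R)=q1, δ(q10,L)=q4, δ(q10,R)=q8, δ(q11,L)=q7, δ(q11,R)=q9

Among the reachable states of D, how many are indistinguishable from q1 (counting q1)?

First remove the unreachable states {q2,q3}; 10 states remain.
P0 = {q5} | {q0,q1,q4,q6,q7,q8,q9,q10,q11}.
Refine {q0,q1,q4,q6,q7,q8,q9,q10,q11} on symbol R: members go to different blocks, giving {q0,q4,q6,q7,q8,q9,q10,q11} and {q1}.
Split {q0,q4,q6,q7,q8,q9,q10,q11} by δ(·,R) → {q0,q4,q6,q7,q8,q10,q11} and {q9}.
Refine {q0,q4,q6,q7,q8,q10,q11} on symbol L: members go to different blocks, giving {q4,q6,q7,q8,q10,q11} and {q0}.
On input R, block {q4,q6,q7,q8,q10,q11} splits into {q6,q7,q10} and {q8,q11} and {q4}.
On input L, block {q6,q7,q10} splits into {q6,q10} and {q7}.
Stable partition: {q5} | {q6,q10} | {q1} | {q9} | {q0} | {q8,q11} | {q4} | {q7} — 8 equivalence classes.
State q1 belongs to the block {q1}, which has 1 states.

1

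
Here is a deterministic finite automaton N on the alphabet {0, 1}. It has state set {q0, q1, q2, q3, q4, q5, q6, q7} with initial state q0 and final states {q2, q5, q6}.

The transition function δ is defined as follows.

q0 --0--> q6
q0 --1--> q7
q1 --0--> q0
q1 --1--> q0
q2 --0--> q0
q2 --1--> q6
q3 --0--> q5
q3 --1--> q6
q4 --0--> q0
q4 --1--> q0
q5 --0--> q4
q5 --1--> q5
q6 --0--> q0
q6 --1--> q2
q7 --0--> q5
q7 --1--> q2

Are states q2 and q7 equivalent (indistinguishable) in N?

No

Reachable states from the start: {q0,q2,q4,q5,q6,q7}. Unreachable: {q1,q3} — drop them.
Start with accepting vs non-accepting: {q2,q5,q6} | {q0,q4,q7}.
Refine {q0,q4,q7} on symbol 0: members go to different blocks, giving {q0,q7} and {q4}.
On input 0, block {q2,q5,q6} splits into {q2,q6} and {q5}.
Refine {q0,q7} on symbol 0: members go to different blocks, giving {q0} and {q7}.
The partition is now stable with 5 blocks: {q2,q6} | {q0} | {q4} | {q5} | {q7}.
q2 and q7 end up in different blocks, so they are distinguishable. For instance, the string 'ε' is accepted from only q2.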